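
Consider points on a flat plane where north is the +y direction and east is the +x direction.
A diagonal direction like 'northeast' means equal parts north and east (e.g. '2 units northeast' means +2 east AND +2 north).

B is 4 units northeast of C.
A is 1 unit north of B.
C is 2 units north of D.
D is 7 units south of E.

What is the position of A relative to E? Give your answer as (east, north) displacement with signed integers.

Answer: A is at (east=4, north=0) relative to E.

Derivation:
Place E at the origin (east=0, north=0).
  D is 7 units south of E: delta (east=+0, north=-7); D at (east=0, north=-7).
  C is 2 units north of D: delta (east=+0, north=+2); C at (east=0, north=-5).
  B is 4 units northeast of C: delta (east=+4, north=+4); B at (east=4, north=-1).
  A is 1 unit north of B: delta (east=+0, north=+1); A at (east=4, north=0).
Therefore A relative to E: (east=4, north=0).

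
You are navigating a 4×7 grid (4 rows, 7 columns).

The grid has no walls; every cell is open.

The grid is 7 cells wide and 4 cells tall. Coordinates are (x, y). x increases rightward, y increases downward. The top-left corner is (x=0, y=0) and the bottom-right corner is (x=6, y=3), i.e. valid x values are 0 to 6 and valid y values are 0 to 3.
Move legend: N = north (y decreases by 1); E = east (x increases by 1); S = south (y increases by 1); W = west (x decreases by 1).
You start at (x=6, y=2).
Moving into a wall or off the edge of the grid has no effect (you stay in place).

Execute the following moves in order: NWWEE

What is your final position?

Start: (x=6, y=2)
  N (north): (x=6, y=2) -> (x=6, y=1)
  W (west): (x=6, y=1) -> (x=5, y=1)
  W (west): (x=5, y=1) -> (x=4, y=1)
  E (east): (x=4, y=1) -> (x=5, y=1)
  E (east): (x=5, y=1) -> (x=6, y=1)
Final: (x=6, y=1)

Answer: Final position: (x=6, y=1)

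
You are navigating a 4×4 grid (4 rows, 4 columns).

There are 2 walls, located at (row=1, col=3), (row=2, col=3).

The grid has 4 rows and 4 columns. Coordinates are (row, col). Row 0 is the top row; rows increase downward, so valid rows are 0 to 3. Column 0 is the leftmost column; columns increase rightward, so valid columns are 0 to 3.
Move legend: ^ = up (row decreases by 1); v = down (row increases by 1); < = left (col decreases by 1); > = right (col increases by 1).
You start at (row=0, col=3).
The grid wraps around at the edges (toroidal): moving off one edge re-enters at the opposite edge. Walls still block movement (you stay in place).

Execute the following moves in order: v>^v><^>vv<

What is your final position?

Start: (row=0, col=3)
  v (down): blocked, stay at (row=0, col=3)
  > (right): (row=0, col=3) -> (row=0, col=0)
  ^ (up): (row=0, col=0) -> (row=3, col=0)
  v (down): (row=3, col=0) -> (row=0, col=0)
  > (right): (row=0, col=0) -> (row=0, col=1)
  < (left): (row=0, col=1) -> (row=0, col=0)
  ^ (up): (row=0, col=0) -> (row=3, col=0)
  > (right): (row=3, col=0) -> (row=3, col=1)
  v (down): (row=3, col=1) -> (row=0, col=1)
  v (down): (row=0, col=1) -> (row=1, col=1)
  < (left): (row=1, col=1) -> (row=1, col=0)
Final: (row=1, col=0)

Answer: Final position: (row=1, col=0)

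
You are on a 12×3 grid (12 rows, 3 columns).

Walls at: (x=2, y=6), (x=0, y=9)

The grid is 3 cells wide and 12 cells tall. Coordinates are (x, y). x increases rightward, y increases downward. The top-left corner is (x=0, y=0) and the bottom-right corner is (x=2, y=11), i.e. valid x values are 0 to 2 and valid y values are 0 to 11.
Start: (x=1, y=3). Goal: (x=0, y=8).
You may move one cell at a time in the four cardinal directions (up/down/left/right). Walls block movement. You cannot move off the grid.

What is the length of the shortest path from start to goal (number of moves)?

BFS from (x=1, y=3) until reaching (x=0, y=8):
  Distance 0: (x=1, y=3)
  Distance 1: (x=1, y=2), (x=0, y=3), (x=2, y=3), (x=1, y=4)
  Distance 2: (x=1, y=1), (x=0, y=2), (x=2, y=2), (x=0, y=4), (x=2, y=4), (x=1, y=5)
  Distance 3: (x=1, y=0), (x=0, y=1), (x=2, y=1), (x=0, y=5), (x=2, y=5), (x=1, y=6)
  Distance 4: (x=0, y=0), (x=2, y=0), (x=0, y=6), (x=1, y=7)
  Distance 5: (x=0, y=7), (x=2, y=7), (x=1, y=8)
  Distance 6: (x=0, y=8), (x=2, y=8), (x=1, y=9)  <- goal reached here
One shortest path (6 moves): (x=1, y=3) -> (x=0, y=3) -> (x=0, y=4) -> (x=0, y=5) -> (x=0, y=6) -> (x=0, y=7) -> (x=0, y=8)

Answer: Shortest path length: 6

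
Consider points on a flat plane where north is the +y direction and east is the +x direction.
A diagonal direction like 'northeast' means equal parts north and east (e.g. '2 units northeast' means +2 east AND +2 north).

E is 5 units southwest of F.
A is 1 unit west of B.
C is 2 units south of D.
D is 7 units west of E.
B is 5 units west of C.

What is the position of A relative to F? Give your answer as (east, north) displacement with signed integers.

Place F at the origin (east=0, north=0).
  E is 5 units southwest of F: delta (east=-5, north=-5); E at (east=-5, north=-5).
  D is 7 units west of E: delta (east=-7, north=+0); D at (east=-12, north=-5).
  C is 2 units south of D: delta (east=+0, north=-2); C at (east=-12, north=-7).
  B is 5 units west of C: delta (east=-5, north=+0); B at (east=-17, north=-7).
  A is 1 unit west of B: delta (east=-1, north=+0); A at (east=-18, north=-7).
Therefore A relative to F: (east=-18, north=-7).

Answer: A is at (east=-18, north=-7) relative to F.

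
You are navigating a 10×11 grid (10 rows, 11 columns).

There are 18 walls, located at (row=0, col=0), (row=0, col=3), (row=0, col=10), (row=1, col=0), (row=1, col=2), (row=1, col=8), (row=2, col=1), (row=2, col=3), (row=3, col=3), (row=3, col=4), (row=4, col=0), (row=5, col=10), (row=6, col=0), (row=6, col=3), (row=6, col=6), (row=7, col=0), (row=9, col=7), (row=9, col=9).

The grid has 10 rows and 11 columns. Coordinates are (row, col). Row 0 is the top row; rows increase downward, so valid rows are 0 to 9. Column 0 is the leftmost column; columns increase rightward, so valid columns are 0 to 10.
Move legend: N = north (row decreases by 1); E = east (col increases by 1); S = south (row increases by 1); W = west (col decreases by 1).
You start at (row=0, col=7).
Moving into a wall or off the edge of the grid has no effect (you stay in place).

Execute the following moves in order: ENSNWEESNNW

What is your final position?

Answer: Final position: (row=0, col=8)

Derivation:
Start: (row=0, col=7)
  E (east): (row=0, col=7) -> (row=0, col=8)
  N (north): blocked, stay at (row=0, col=8)
  S (south): blocked, stay at (row=0, col=8)
  N (north): blocked, stay at (row=0, col=8)
  W (west): (row=0, col=8) -> (row=0, col=7)
  E (east): (row=0, col=7) -> (row=0, col=8)
  E (east): (row=0, col=8) -> (row=0, col=9)
  S (south): (row=0, col=9) -> (row=1, col=9)
  N (north): (row=1, col=9) -> (row=0, col=9)
  N (north): blocked, stay at (row=0, col=9)
  W (west): (row=0, col=9) -> (row=0, col=8)
Final: (row=0, col=8)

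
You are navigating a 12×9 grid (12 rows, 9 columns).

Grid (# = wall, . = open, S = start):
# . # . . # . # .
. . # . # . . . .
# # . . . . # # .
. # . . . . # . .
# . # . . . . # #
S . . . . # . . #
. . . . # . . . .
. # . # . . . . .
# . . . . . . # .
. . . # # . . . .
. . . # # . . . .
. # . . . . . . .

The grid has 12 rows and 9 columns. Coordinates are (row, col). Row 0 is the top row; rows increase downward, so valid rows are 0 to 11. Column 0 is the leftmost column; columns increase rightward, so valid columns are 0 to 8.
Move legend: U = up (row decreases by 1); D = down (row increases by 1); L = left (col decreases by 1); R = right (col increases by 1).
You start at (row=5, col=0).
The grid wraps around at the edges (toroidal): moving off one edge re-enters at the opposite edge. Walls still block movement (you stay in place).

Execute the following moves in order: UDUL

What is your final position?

Answer: Final position: (row=5, col=0)

Derivation:
Start: (row=5, col=0)
  U (up): blocked, stay at (row=5, col=0)
  D (down): (row=5, col=0) -> (row=6, col=0)
  U (up): (row=6, col=0) -> (row=5, col=0)
  L (left): blocked, stay at (row=5, col=0)
Final: (row=5, col=0)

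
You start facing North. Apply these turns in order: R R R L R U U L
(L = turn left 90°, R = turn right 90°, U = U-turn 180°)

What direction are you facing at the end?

Answer: Final heading: South

Derivation:
Start: North
  R (right (90° clockwise)) -> East
  R (right (90° clockwise)) -> South
  R (right (90° clockwise)) -> West
  L (left (90° counter-clockwise)) -> South
  R (right (90° clockwise)) -> West
  U (U-turn (180°)) -> East
  U (U-turn (180°)) -> West
  L (left (90° counter-clockwise)) -> South
Final: South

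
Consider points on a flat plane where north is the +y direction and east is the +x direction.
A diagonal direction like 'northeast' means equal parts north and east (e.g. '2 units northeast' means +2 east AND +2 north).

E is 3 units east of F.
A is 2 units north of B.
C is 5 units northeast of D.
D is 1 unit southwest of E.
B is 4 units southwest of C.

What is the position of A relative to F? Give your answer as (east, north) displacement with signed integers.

Answer: A is at (east=3, north=2) relative to F.

Derivation:
Place F at the origin (east=0, north=0).
  E is 3 units east of F: delta (east=+3, north=+0); E at (east=3, north=0).
  D is 1 unit southwest of E: delta (east=-1, north=-1); D at (east=2, north=-1).
  C is 5 units northeast of D: delta (east=+5, north=+5); C at (east=7, north=4).
  B is 4 units southwest of C: delta (east=-4, north=-4); B at (east=3, north=0).
  A is 2 units north of B: delta (east=+0, north=+2); A at (east=3, north=2).
Therefore A relative to F: (east=3, north=2).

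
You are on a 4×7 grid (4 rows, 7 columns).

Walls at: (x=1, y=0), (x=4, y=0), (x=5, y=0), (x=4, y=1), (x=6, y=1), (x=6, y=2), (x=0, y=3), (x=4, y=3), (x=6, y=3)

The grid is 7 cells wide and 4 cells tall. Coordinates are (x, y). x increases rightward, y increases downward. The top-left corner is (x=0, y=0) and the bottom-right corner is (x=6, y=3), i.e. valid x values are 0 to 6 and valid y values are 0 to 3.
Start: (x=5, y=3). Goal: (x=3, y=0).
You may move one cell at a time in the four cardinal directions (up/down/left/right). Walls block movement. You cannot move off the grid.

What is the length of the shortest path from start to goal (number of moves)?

BFS from (x=5, y=3) until reaching (x=3, y=0):
  Distance 0: (x=5, y=3)
  Distance 1: (x=5, y=2)
  Distance 2: (x=5, y=1), (x=4, y=2)
  Distance 3: (x=3, y=2)
  Distance 4: (x=3, y=1), (x=2, y=2), (x=3, y=3)
  Distance 5: (x=3, y=0), (x=2, y=1), (x=1, y=2), (x=2, y=3)  <- goal reached here
One shortest path (5 moves): (x=5, y=3) -> (x=5, y=2) -> (x=4, y=2) -> (x=3, y=2) -> (x=3, y=1) -> (x=3, y=0)

Answer: Shortest path length: 5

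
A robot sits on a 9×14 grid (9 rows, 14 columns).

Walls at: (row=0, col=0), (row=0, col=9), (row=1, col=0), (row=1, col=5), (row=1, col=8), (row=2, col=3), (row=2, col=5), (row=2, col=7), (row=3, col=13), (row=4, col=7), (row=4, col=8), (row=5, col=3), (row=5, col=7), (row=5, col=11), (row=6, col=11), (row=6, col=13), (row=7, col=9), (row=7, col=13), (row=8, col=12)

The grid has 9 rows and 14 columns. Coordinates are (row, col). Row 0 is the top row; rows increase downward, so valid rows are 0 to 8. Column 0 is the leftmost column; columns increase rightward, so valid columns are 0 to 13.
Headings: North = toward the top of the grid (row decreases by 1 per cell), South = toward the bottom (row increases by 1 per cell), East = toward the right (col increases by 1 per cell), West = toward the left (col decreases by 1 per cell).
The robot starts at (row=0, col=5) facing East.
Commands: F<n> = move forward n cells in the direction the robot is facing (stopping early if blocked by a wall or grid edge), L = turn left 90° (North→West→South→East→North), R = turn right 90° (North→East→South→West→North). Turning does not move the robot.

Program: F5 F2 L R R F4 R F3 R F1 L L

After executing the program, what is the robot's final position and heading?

Start: (row=0, col=5), facing East
  F5: move forward 3/5 (blocked), now at (row=0, col=8)
  F2: move forward 0/2 (blocked), now at (row=0, col=8)
  L: turn left, now facing North
  R: turn right, now facing East
  R: turn right, now facing South
  F4: move forward 0/4 (blocked), now at (row=0, col=8)
  R: turn right, now facing West
  F3: move forward 3, now at (row=0, col=5)
  R: turn right, now facing North
  F1: move forward 0/1 (blocked), now at (row=0, col=5)
  L: turn left, now facing West
  L: turn left, now facing South
Final: (row=0, col=5), facing South

Answer: Final position: (row=0, col=5), facing South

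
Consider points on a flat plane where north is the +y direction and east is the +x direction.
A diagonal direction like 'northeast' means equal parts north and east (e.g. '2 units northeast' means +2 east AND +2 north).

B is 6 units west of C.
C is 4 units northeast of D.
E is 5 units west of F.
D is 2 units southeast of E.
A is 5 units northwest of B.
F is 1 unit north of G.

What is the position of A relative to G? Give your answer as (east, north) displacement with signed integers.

Place G at the origin (east=0, north=0).
  F is 1 unit north of G: delta (east=+0, north=+1); F at (east=0, north=1).
  E is 5 units west of F: delta (east=-5, north=+0); E at (east=-5, north=1).
  D is 2 units southeast of E: delta (east=+2, north=-2); D at (east=-3, north=-1).
  C is 4 units northeast of D: delta (east=+4, north=+4); C at (east=1, north=3).
  B is 6 units west of C: delta (east=-6, north=+0); B at (east=-5, north=3).
  A is 5 units northwest of B: delta (east=-5, north=+5); A at (east=-10, north=8).
Therefore A relative to G: (east=-10, north=8).

Answer: A is at (east=-10, north=8) relative to G.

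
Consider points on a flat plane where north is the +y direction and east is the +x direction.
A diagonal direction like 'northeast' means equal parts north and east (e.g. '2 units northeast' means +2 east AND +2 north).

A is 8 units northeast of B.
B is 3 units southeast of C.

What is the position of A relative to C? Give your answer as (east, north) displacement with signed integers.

Place C at the origin (east=0, north=0).
  B is 3 units southeast of C: delta (east=+3, north=-3); B at (east=3, north=-3).
  A is 8 units northeast of B: delta (east=+8, north=+8); A at (east=11, north=5).
Therefore A relative to C: (east=11, north=5).

Answer: A is at (east=11, north=5) relative to C.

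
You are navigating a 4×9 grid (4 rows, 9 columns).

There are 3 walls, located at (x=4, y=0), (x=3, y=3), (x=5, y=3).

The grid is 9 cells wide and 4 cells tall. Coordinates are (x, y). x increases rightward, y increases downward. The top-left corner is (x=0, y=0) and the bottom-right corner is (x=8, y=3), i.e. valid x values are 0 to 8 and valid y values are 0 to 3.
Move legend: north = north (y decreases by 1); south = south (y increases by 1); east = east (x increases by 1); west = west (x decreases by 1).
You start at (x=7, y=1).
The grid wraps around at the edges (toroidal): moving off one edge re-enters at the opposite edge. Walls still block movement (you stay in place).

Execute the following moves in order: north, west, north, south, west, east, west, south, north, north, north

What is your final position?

Answer: Final position: (x=5, y=0)

Derivation:
Start: (x=7, y=1)
  north (north): (x=7, y=1) -> (x=7, y=0)
  west (west): (x=7, y=0) -> (x=6, y=0)
  north (north): (x=6, y=0) -> (x=6, y=3)
  south (south): (x=6, y=3) -> (x=6, y=0)
  west (west): (x=6, y=0) -> (x=5, y=0)
  east (east): (x=5, y=0) -> (x=6, y=0)
  west (west): (x=6, y=0) -> (x=5, y=0)
  south (south): (x=5, y=0) -> (x=5, y=1)
  north (north): (x=5, y=1) -> (x=5, y=0)
  north (north): blocked, stay at (x=5, y=0)
  north (north): blocked, stay at (x=5, y=0)
Final: (x=5, y=0)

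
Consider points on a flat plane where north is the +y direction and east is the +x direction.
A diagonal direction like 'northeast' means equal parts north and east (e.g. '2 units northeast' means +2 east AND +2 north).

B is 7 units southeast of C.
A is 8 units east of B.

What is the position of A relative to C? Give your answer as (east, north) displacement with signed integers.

Place C at the origin (east=0, north=0).
  B is 7 units southeast of C: delta (east=+7, north=-7); B at (east=7, north=-7).
  A is 8 units east of B: delta (east=+8, north=+0); A at (east=15, north=-7).
Therefore A relative to C: (east=15, north=-7).

Answer: A is at (east=15, north=-7) relative to C.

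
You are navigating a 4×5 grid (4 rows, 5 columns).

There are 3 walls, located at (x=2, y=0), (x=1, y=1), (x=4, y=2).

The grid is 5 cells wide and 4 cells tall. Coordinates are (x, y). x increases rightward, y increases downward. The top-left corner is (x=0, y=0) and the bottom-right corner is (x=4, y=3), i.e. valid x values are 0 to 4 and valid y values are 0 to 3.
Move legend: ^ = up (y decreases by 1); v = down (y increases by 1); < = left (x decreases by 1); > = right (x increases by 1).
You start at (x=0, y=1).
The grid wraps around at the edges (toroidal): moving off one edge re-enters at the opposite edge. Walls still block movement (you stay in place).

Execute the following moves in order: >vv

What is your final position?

Start: (x=0, y=1)
  > (right): blocked, stay at (x=0, y=1)
  v (down): (x=0, y=1) -> (x=0, y=2)
  v (down): (x=0, y=2) -> (x=0, y=3)
Final: (x=0, y=3)

Answer: Final position: (x=0, y=3)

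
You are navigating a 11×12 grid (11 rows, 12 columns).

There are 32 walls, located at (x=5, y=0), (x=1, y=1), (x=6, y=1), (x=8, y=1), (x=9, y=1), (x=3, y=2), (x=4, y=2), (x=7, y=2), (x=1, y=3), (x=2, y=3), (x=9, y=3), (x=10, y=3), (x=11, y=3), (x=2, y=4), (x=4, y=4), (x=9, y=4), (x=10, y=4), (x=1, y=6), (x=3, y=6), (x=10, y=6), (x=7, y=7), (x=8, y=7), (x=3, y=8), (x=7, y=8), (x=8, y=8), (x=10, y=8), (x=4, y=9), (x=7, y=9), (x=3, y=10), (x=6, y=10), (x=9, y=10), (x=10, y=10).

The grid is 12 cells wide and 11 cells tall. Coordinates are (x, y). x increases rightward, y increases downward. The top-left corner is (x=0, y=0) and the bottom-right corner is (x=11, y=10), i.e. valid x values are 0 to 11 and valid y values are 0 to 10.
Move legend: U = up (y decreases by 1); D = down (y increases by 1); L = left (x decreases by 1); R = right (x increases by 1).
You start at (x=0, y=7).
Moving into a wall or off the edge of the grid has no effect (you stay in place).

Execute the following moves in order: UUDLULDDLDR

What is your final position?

Answer: Final position: (x=1, y=8)

Derivation:
Start: (x=0, y=7)
  U (up): (x=0, y=7) -> (x=0, y=6)
  U (up): (x=0, y=6) -> (x=0, y=5)
  D (down): (x=0, y=5) -> (x=0, y=6)
  L (left): blocked, stay at (x=0, y=6)
  U (up): (x=0, y=6) -> (x=0, y=5)
  L (left): blocked, stay at (x=0, y=5)
  D (down): (x=0, y=5) -> (x=0, y=6)
  D (down): (x=0, y=6) -> (x=0, y=7)
  L (left): blocked, stay at (x=0, y=7)
  D (down): (x=0, y=7) -> (x=0, y=8)
  R (right): (x=0, y=8) -> (x=1, y=8)
Final: (x=1, y=8)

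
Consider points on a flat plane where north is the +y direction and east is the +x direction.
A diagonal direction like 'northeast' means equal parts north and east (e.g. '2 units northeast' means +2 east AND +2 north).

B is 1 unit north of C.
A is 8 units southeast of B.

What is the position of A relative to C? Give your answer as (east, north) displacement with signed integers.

Answer: A is at (east=8, north=-7) relative to C.

Derivation:
Place C at the origin (east=0, north=0).
  B is 1 unit north of C: delta (east=+0, north=+1); B at (east=0, north=1).
  A is 8 units southeast of B: delta (east=+8, north=-8); A at (east=8, north=-7).
Therefore A relative to C: (east=8, north=-7).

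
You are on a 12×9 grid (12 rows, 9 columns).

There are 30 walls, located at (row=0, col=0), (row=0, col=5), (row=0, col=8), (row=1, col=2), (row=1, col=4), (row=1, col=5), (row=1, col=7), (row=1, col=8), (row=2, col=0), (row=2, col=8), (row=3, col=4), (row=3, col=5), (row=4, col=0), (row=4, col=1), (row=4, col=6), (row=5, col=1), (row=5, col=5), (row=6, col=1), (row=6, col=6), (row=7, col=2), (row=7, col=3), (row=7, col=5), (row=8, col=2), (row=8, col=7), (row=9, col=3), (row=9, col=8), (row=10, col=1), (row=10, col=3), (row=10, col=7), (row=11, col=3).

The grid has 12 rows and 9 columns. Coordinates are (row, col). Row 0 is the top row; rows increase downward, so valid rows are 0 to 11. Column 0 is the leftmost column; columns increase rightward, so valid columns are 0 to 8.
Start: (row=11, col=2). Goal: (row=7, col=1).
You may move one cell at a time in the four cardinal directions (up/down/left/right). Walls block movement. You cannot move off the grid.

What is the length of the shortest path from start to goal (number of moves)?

Answer: Shortest path length: 5

Derivation:
BFS from (row=11, col=2) until reaching (row=7, col=1):
  Distance 0: (row=11, col=2)
  Distance 1: (row=10, col=2), (row=11, col=1)
  Distance 2: (row=9, col=2), (row=11, col=0)
  Distance 3: (row=9, col=1), (row=10, col=0)
  Distance 4: (row=8, col=1), (row=9, col=0)
  Distance 5: (row=7, col=1), (row=8, col=0)  <- goal reached here
One shortest path (5 moves): (row=11, col=2) -> (row=10, col=2) -> (row=9, col=2) -> (row=9, col=1) -> (row=8, col=1) -> (row=7, col=1)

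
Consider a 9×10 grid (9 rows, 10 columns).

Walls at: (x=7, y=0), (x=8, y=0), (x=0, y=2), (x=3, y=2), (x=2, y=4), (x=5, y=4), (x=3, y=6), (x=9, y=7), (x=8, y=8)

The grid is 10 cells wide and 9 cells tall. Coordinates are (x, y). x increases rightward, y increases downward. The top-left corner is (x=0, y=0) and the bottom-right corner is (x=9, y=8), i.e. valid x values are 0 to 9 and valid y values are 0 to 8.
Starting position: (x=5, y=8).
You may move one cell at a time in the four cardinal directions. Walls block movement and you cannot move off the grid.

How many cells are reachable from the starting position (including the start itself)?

BFS flood-fill from (x=5, y=8):
  Distance 0: (x=5, y=8)
  Distance 1: (x=5, y=7), (x=4, y=8), (x=6, y=8)
  Distance 2: (x=5, y=6), (x=4, y=7), (x=6, y=7), (x=3, y=8), (x=7, y=8)
  Distance 3: (x=5, y=5), (x=4, y=6), (x=6, y=6), (x=3, y=7), (x=7, y=7), (x=2, y=8)
  Distance 4: (x=4, y=5), (x=6, y=5), (x=7, y=6), (x=2, y=7), (x=8, y=7), (x=1, y=8)
  Distance 5: (x=4, y=4), (x=6, y=4), (x=3, y=5), (x=7, y=5), (x=2, y=6), (x=8, y=6), (x=1, y=7), (x=0, y=8)
  Distance 6: (x=4, y=3), (x=6, y=3), (x=3, y=4), (x=7, y=4), (x=2, y=5), (x=8, y=5), (x=1, y=6), (x=9, y=6), (x=0, y=7)
  Distance 7: (x=4, y=2), (x=6, y=2), (x=3, y=3), (x=5, y=3), (x=7, y=3), (x=8, y=4), (x=1, y=5), (x=9, y=5), (x=0, y=6)
  Distance 8: (x=4, y=1), (x=6, y=1), (x=5, y=2), (x=7, y=2), (x=2, y=3), (x=8, y=3), (x=1, y=4), (x=9, y=4), (x=0, y=5)
  Distance 9: (x=4, y=0), (x=6, y=0), (x=3, y=1), (x=5, y=1), (x=7, y=1), (x=2, y=2), (x=8, y=2), (x=1, y=3), (x=9, y=3), (x=0, y=4)
  Distance 10: (x=3, y=0), (x=5, y=0), (x=2, y=1), (x=8, y=1), (x=1, y=2), (x=9, y=2), (x=0, y=3)
  Distance 11: (x=2, y=0), (x=1, y=1), (x=9, y=1)
  Distance 12: (x=1, y=0), (x=9, y=0), (x=0, y=1)
  Distance 13: (x=0, y=0)
Total reachable: 80 (grid has 81 open cells total)

Answer: Reachable cells: 80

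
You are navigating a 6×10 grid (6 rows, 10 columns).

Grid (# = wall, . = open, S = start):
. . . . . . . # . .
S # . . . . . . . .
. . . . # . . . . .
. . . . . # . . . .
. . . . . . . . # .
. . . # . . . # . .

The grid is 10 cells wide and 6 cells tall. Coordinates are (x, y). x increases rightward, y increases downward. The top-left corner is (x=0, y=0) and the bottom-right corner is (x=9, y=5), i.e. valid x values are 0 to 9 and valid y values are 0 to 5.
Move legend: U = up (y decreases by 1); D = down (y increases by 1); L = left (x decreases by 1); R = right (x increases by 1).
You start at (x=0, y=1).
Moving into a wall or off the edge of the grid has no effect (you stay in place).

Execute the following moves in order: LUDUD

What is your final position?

Start: (x=0, y=1)
  L (left): blocked, stay at (x=0, y=1)
  U (up): (x=0, y=1) -> (x=0, y=0)
  D (down): (x=0, y=0) -> (x=0, y=1)
  U (up): (x=0, y=1) -> (x=0, y=0)
  D (down): (x=0, y=0) -> (x=0, y=1)
Final: (x=0, y=1)

Answer: Final position: (x=0, y=1)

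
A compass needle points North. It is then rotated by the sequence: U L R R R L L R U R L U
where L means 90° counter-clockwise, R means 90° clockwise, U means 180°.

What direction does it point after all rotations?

Start: North
  U (U-turn (180°)) -> South
  L (left (90° counter-clockwise)) -> East
  R (right (90° clockwise)) -> South
  R (right (90° clockwise)) -> West
  R (right (90° clockwise)) -> North
  L (left (90° counter-clockwise)) -> West
  L (left (90° counter-clockwise)) -> South
  R (right (90° clockwise)) -> West
  U (U-turn (180°)) -> East
  R (right (90° clockwise)) -> South
  L (left (90° counter-clockwise)) -> East
  U (U-turn (180°)) -> West
Final: West

Answer: Final heading: West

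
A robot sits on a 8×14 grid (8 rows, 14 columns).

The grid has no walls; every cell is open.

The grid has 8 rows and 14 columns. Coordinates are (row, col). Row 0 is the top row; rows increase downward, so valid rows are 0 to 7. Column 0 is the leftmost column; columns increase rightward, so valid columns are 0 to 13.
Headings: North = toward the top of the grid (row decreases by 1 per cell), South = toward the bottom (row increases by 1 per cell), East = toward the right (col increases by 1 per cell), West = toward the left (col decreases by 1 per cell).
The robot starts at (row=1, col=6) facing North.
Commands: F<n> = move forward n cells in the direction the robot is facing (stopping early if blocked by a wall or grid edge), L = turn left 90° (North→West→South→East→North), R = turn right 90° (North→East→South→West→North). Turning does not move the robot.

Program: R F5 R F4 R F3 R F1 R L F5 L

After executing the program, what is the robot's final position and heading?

Start: (row=1, col=6), facing North
  R: turn right, now facing East
  F5: move forward 5, now at (row=1, col=11)
  R: turn right, now facing South
  F4: move forward 4, now at (row=5, col=11)
  R: turn right, now facing West
  F3: move forward 3, now at (row=5, col=8)
  R: turn right, now facing North
  F1: move forward 1, now at (row=4, col=8)
  R: turn right, now facing East
  L: turn left, now facing North
  F5: move forward 4/5 (blocked), now at (row=0, col=8)
  L: turn left, now facing West
Final: (row=0, col=8), facing West

Answer: Final position: (row=0, col=8), facing West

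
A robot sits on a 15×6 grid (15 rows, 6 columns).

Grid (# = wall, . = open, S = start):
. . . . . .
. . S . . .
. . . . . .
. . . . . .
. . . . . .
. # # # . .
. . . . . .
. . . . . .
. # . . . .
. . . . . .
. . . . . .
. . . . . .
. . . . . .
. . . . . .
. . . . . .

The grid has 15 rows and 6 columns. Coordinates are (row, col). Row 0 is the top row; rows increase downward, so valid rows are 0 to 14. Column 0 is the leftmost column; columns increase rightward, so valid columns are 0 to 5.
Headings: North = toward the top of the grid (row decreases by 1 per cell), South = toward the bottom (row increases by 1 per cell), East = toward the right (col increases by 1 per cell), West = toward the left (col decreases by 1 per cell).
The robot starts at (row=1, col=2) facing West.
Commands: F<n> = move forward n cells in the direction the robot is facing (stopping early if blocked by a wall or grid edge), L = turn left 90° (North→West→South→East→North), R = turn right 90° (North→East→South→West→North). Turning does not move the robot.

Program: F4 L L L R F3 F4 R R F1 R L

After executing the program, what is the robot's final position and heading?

Answer: Final position: (row=1, col=4), facing West

Derivation:
Start: (row=1, col=2), facing West
  F4: move forward 2/4 (blocked), now at (row=1, col=0)
  L: turn left, now facing South
  L: turn left, now facing East
  L: turn left, now facing North
  R: turn right, now facing East
  F3: move forward 3, now at (row=1, col=3)
  F4: move forward 2/4 (blocked), now at (row=1, col=5)
  R: turn right, now facing South
  R: turn right, now facing West
  F1: move forward 1, now at (row=1, col=4)
  R: turn right, now facing North
  L: turn left, now facing West
Final: (row=1, col=4), facing West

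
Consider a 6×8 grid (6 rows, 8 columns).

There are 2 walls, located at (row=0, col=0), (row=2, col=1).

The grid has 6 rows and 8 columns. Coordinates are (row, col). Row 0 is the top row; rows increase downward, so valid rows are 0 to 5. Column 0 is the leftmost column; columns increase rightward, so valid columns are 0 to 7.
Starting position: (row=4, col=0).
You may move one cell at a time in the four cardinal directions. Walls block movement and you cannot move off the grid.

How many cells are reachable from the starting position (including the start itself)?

Answer: Reachable cells: 46

Derivation:
BFS flood-fill from (row=4, col=0):
  Distance 0: (row=4, col=0)
  Distance 1: (row=3, col=0), (row=4, col=1), (row=5, col=0)
  Distance 2: (row=2, col=0), (row=3, col=1), (row=4, col=2), (row=5, col=1)
  Distance 3: (row=1, col=0), (row=3, col=2), (row=4, col=3), (row=5, col=2)
  Distance 4: (row=1, col=1), (row=2, col=2), (row=3, col=3), (row=4, col=4), (row=5, col=3)
  Distance 5: (row=0, col=1), (row=1, col=2), (row=2, col=3), (row=3, col=4), (row=4, col=5), (row=5, col=4)
  Distance 6: (row=0, col=2), (row=1, col=3), (row=2, col=4), (row=3, col=5), (row=4, col=6), (row=5, col=5)
  Distance 7: (row=0, col=3), (row=1, col=4), (row=2, col=5), (row=3, col=6), (row=4, col=7), (row=5, col=6)
  Distance 8: (row=0, col=4), (row=1, col=5), (row=2, col=6), (row=3, col=7), (row=5, col=7)
  Distance 9: (row=0, col=5), (row=1, col=6), (row=2, col=7)
  Distance 10: (row=0, col=6), (row=1, col=7)
  Distance 11: (row=0, col=7)
Total reachable: 46 (grid has 46 open cells total)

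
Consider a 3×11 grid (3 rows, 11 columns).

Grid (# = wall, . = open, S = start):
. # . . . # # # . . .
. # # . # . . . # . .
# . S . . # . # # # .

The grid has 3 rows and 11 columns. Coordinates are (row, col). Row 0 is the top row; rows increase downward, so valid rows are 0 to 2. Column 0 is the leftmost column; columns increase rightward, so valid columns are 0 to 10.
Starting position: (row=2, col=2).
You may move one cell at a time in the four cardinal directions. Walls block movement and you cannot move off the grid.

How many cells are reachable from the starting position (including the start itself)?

BFS flood-fill from (row=2, col=2):
  Distance 0: (row=2, col=2)
  Distance 1: (row=2, col=1), (row=2, col=3)
  Distance 2: (row=1, col=3), (row=2, col=4)
  Distance 3: (row=0, col=3)
  Distance 4: (row=0, col=2), (row=0, col=4)
Total reachable: 8 (grid has 20 open cells total)

Answer: Reachable cells: 8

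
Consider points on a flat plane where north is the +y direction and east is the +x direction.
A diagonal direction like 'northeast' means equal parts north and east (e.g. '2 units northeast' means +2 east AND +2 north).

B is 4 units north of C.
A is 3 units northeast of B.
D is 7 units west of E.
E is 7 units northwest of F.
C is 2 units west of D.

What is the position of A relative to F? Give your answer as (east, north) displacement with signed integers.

Answer: A is at (east=-13, north=14) relative to F.

Derivation:
Place F at the origin (east=0, north=0).
  E is 7 units northwest of F: delta (east=-7, north=+7); E at (east=-7, north=7).
  D is 7 units west of E: delta (east=-7, north=+0); D at (east=-14, north=7).
  C is 2 units west of D: delta (east=-2, north=+0); C at (east=-16, north=7).
  B is 4 units north of C: delta (east=+0, north=+4); B at (east=-16, north=11).
  A is 3 units northeast of B: delta (east=+3, north=+3); A at (east=-13, north=14).
Therefore A relative to F: (east=-13, north=14).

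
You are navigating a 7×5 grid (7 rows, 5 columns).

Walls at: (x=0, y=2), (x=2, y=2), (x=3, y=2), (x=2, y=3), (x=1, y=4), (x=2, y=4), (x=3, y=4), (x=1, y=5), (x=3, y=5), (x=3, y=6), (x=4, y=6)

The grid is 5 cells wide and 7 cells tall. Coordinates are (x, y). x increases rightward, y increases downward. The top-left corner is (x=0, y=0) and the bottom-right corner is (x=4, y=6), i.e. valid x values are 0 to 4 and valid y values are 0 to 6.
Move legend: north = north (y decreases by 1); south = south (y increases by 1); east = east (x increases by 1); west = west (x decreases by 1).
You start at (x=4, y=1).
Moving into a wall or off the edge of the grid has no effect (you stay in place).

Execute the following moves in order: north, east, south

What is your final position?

Answer: Final position: (x=4, y=1)

Derivation:
Start: (x=4, y=1)
  north (north): (x=4, y=1) -> (x=4, y=0)
  east (east): blocked, stay at (x=4, y=0)
  south (south): (x=4, y=0) -> (x=4, y=1)
Final: (x=4, y=1)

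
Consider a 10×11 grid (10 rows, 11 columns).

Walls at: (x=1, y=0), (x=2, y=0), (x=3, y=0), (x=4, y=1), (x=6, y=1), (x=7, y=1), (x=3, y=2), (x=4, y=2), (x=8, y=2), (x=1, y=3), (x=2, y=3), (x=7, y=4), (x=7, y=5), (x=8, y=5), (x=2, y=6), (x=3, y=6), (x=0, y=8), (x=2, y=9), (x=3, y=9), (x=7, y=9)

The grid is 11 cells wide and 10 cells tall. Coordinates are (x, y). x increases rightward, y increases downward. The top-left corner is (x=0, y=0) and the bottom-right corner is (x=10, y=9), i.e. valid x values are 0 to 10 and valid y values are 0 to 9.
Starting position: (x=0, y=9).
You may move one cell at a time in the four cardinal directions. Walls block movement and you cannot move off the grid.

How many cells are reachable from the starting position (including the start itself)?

Answer: Reachable cells: 90

Derivation:
BFS flood-fill from (x=0, y=9):
  Distance 0: (x=0, y=9)
  Distance 1: (x=1, y=9)
  Distance 2: (x=1, y=8)
  Distance 3: (x=1, y=7), (x=2, y=8)
  Distance 4: (x=1, y=6), (x=0, y=7), (x=2, y=7), (x=3, y=8)
  Distance 5: (x=1, y=5), (x=0, y=6), (x=3, y=7), (x=4, y=8)
  Distance 6: (x=1, y=4), (x=0, y=5), (x=2, y=5), (x=4, y=7), (x=5, y=8), (x=4, y=9)
  Distance 7: (x=0, y=4), (x=2, y=4), (x=3, y=5), (x=4, y=6), (x=5, y=7), (x=6, y=8), (x=5, y=9)
  Distance 8: (x=0, y=3), (x=3, y=4), (x=4, y=5), (x=5, y=6), (x=6, y=7), (x=7, y=8), (x=6, y=9)
  Distance 9: (x=0, y=2), (x=3, y=3), (x=4, y=4), (x=5, y=5), (x=6, y=6), (x=7, y=7), (x=8, y=8)
  Distance 10: (x=0, y=1), (x=1, y=2), (x=4, y=3), (x=5, y=4), (x=6, y=5), (x=7, y=6), (x=8, y=7), (x=9, y=8), (x=8, y=9)
  Distance 11: (x=0, y=0), (x=1, y=1), (x=2, y=2), (x=5, y=3), (x=6, y=4), (x=8, y=6), (x=9, y=7), (x=10, y=8), (x=9, y=9)
  Distance 12: (x=2, y=1), (x=5, y=2), (x=6, y=3), (x=9, y=6), (x=10, y=7), (x=10, y=9)
  Distance 13: (x=3, y=1), (x=5, y=1), (x=6, y=2), (x=7, y=3), (x=9, y=5), (x=10, y=6)
  Distance 14: (x=5, y=0), (x=7, y=2), (x=8, y=3), (x=9, y=4), (x=10, y=5)
  Distance 15: (x=4, y=0), (x=6, y=0), (x=9, y=3), (x=8, y=4), (x=10, y=4)
  Distance 16: (x=7, y=0), (x=9, y=2), (x=10, y=3)
  Distance 17: (x=8, y=0), (x=9, y=1), (x=10, y=2)
  Distance 18: (x=9, y=0), (x=8, y=1), (x=10, y=1)
  Distance 19: (x=10, y=0)
Total reachable: 90 (grid has 90 open cells total)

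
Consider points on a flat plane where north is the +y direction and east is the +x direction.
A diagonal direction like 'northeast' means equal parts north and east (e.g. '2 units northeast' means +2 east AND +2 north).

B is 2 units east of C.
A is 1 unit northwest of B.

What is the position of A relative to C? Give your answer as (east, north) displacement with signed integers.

Place C at the origin (east=0, north=0).
  B is 2 units east of C: delta (east=+2, north=+0); B at (east=2, north=0).
  A is 1 unit northwest of B: delta (east=-1, north=+1); A at (east=1, north=1).
Therefore A relative to C: (east=1, north=1).

Answer: A is at (east=1, north=1) relative to C.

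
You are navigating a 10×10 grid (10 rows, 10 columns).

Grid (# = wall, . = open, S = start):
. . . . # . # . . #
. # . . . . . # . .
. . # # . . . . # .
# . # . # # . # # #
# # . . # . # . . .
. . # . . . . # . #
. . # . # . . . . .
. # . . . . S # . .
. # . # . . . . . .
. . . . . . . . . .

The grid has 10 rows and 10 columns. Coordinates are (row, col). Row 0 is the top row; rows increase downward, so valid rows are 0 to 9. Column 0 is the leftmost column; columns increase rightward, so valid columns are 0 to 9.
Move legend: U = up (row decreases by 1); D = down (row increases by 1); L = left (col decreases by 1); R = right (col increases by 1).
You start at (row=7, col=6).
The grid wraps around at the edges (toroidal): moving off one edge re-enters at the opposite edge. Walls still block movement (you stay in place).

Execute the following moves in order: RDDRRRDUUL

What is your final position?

Start: (row=7, col=6)
  R (right): blocked, stay at (row=7, col=6)
  D (down): (row=7, col=6) -> (row=8, col=6)
  D (down): (row=8, col=6) -> (row=9, col=6)
  R (right): (row=9, col=6) -> (row=9, col=7)
  R (right): (row=9, col=7) -> (row=9, col=8)
  R (right): (row=9, col=8) -> (row=9, col=9)
  D (down): blocked, stay at (row=9, col=9)
  U (up): (row=9, col=9) -> (row=8, col=9)
  U (up): (row=8, col=9) -> (row=7, col=9)
  L (left): (row=7, col=9) -> (row=7, col=8)
Final: (row=7, col=8)

Answer: Final position: (row=7, col=8)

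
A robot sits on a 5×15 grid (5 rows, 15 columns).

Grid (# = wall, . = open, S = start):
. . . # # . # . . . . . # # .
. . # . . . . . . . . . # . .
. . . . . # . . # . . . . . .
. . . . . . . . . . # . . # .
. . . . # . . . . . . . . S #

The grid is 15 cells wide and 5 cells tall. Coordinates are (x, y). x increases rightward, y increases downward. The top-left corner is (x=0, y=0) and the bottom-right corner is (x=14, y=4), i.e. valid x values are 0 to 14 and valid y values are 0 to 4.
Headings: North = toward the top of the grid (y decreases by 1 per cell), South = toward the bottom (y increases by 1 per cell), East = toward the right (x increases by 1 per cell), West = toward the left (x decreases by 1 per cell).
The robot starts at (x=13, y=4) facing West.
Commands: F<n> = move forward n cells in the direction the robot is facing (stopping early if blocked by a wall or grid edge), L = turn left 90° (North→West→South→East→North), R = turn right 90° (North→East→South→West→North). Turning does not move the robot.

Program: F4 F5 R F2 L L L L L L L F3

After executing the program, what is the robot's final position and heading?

Answer: Final position: (x=8, y=3), facing East

Derivation:
Start: (x=13, y=4), facing West
  F4: move forward 4, now at (x=9, y=4)
  F5: move forward 4/5 (blocked), now at (x=5, y=4)
  R: turn right, now facing North
  F2: move forward 1/2 (blocked), now at (x=5, y=3)
  L: turn left, now facing West
  L: turn left, now facing South
  L: turn left, now facing East
  L: turn left, now facing North
  L: turn left, now facing West
  L: turn left, now facing South
  L: turn left, now facing East
  F3: move forward 3, now at (x=8, y=3)
Final: (x=8, y=3), facing East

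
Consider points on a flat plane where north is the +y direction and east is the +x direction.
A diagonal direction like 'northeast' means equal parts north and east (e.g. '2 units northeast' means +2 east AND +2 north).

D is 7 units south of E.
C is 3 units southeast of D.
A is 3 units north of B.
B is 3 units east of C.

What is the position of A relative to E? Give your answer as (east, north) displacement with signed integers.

Place E at the origin (east=0, north=0).
  D is 7 units south of E: delta (east=+0, north=-7); D at (east=0, north=-7).
  C is 3 units southeast of D: delta (east=+3, north=-3); C at (east=3, north=-10).
  B is 3 units east of C: delta (east=+3, north=+0); B at (east=6, north=-10).
  A is 3 units north of B: delta (east=+0, north=+3); A at (east=6, north=-7).
Therefore A relative to E: (east=6, north=-7).

Answer: A is at (east=6, north=-7) relative to E.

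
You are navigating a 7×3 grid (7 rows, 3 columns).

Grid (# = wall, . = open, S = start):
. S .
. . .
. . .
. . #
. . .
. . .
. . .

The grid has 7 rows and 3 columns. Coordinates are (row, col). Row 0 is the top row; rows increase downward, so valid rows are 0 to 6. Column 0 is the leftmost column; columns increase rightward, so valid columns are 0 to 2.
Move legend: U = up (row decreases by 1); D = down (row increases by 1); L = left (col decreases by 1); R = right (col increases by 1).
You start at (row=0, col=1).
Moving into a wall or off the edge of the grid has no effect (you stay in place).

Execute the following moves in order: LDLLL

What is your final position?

Answer: Final position: (row=1, col=0)

Derivation:
Start: (row=0, col=1)
  L (left): (row=0, col=1) -> (row=0, col=0)
  D (down): (row=0, col=0) -> (row=1, col=0)
  [×3]L (left): blocked, stay at (row=1, col=0)
Final: (row=1, col=0)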